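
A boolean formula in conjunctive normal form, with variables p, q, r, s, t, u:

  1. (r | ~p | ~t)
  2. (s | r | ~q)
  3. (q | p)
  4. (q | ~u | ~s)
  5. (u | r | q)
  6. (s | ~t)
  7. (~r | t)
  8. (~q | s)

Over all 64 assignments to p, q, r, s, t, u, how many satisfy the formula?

12

Case analysis on q and r:
  q=1, r=1: remaining (p,s,t,u) ∈ {(0,1,1,0); (0,1,1,1); (1,1,1,0); (1,1,1,1)} — 4.
  q=1, r=0: u free; 3 ways for (p,s,t) × 2^1 = 6.
  q=0, r=1: remaining (p,s,t,u) ∈ {(1,1,1,0)} — 1.
  q=0, r=0: remaining (p,s,t,u) ∈ {(1,0,0,1)} — 1.
Total: 4 + 6 + 1 + 1 = 12.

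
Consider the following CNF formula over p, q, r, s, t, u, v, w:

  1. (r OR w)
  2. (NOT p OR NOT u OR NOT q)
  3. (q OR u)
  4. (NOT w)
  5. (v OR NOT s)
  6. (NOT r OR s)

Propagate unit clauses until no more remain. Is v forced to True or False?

True

Unit clause (NOT w) sets w = False.
(r OR w) with w = False leaves only r, so r = True.
From (NOT r OR s) and r = True: s = True.
(NOT s OR v) with s = True leaves only v, so v = True.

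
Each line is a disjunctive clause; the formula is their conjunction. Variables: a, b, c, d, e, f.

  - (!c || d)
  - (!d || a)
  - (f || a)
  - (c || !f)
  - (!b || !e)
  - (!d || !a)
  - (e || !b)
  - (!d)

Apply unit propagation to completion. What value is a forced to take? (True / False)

(!d) is a unit clause: d = False.
From (!c || d) and d = False: c = False.
(!f || c): since c = False, the clause reduces to (!f). f = False.
In (a || f), f is now false; a must hold, so a = True.

True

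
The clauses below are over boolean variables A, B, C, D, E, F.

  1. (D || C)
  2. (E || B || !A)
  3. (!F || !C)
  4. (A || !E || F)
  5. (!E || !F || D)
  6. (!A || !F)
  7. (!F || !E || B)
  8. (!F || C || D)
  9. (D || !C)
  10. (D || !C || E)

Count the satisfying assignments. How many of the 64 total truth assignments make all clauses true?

Case analysis on F and C:
  F=T, C=T: a clause becomes empty — 0.
  F=T, C=F: remaining (A,B,D,E) ∈ {(F,F,T,F); (F,T,T,F); (F,T,T,T)} — 3.
  F=F, C=T: 5 of the 16 assignments to (A,B,D,E) work.
  F=F, C=F: 5 of the 16 assignments to (A,B,D,E) work.
Total: 0 + 3 + 5 + 5 = 13.

13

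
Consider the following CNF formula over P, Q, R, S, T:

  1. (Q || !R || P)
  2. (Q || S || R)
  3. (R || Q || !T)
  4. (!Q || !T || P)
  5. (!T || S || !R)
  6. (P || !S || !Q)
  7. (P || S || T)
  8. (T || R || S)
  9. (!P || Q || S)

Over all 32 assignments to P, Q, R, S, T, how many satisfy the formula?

10

Case analysis on Q and S:
  Q=T, S=T: remaining (P,R,T) ∈ {(T,F,F); (T,F,T); (T,T,F); (T,T,T)} — 4.
  Q=T, S=F: remaining (P,R,T) ∈ {(T,F,T); (T,T,F)} — 2.
  Q=F, S=T: remaining (P,R,T) ∈ {(F,F,F); (T,F,F); (T,T,F); (T,T,T)} — 4.
  Q=F, S=F: a clause becomes empty — 0.
Total: 4 + 2 + 4 + 0 = 10.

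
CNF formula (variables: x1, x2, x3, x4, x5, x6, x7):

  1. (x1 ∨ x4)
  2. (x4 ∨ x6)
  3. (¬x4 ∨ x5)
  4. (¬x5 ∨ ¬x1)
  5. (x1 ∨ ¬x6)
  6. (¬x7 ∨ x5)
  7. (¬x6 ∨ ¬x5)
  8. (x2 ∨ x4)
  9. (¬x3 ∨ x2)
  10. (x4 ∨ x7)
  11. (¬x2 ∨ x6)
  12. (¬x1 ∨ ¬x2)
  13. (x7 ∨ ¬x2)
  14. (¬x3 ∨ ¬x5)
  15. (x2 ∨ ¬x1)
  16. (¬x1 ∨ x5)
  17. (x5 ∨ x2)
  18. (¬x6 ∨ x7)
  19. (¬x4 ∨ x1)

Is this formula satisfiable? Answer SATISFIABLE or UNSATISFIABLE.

x1 = True:
  propagation gives x5=False; an empty clause results — contradiction.
x1 = False:
  propagation gives x4=True; an empty clause results — contradiction.
Every branch closes, so no satisfying assignment exists.

UNSATISFIABLE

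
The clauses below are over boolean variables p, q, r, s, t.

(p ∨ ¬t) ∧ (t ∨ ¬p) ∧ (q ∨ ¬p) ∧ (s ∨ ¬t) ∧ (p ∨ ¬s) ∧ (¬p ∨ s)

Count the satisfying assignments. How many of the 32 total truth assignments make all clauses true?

Satisfying assignments:
  p=F q=F r=F s=F t=F
  p=F q=F r=T s=F t=F
  p=F q=T r=F s=F t=F
  p=F q=T r=T s=F t=F
  p=T q=T r=F s=T t=T
  p=T q=T r=T s=T t=T
Count: 6.

6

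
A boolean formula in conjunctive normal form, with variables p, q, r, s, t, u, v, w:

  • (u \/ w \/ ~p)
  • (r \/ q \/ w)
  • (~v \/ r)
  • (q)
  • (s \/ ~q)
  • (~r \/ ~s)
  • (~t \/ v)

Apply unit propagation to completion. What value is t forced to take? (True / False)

False

(q) is a unit clause: q = True.
(~q \/ s): since q = True, the clause reduces to (s). s = True.
(~s \/ ~r) with s = True leaves only ~r, so r = False.
From (~v \/ r) and r = False: v = False.
From (v \/ ~t) and v = False: t = False.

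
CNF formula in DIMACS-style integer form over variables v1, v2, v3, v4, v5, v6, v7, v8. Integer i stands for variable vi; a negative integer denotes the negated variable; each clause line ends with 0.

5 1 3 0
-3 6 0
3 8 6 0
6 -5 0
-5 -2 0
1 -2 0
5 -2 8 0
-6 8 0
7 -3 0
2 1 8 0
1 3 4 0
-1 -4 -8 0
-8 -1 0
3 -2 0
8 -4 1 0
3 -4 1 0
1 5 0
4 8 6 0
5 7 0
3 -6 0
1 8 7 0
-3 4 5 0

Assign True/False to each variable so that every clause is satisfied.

v1=False, v2=False, v3=True, v4=True, v5=True, v6=True, v7=True, v8=True

Check each clause:
  1. (v3 \/ v1 \/ v5) — v3 is true.
  2. (~v3 \/ v6) — v6 is true.
  3. (v3 \/ v8 \/ v6) — v8 is true.
  4. (v6 \/ ~v5) — v6 is true.
  5. (~v2 \/ ~v5) — ~v2 is true.
  6. (~v2 \/ v1) — ~v2 is true.
  7. (~v2 \/ v5 \/ v8) — v8 is true.
  8. (v8 \/ ~v6) — v8 is true.
  9. (~v3 \/ v7) — v7 is true.
  10. (v8 \/ v2 \/ v1) — v8 is true.
  11. (v3 \/ v4 \/ v1) — v3 is true.
  12. (~v8 \/ ~v4 \/ ~v1) — ~v1 is true.
  13. (~v1 \/ ~v8) — ~v1 is true.
  14. (v3 \/ ~v2) — v3 is true.
  15. (v1 \/ v8 \/ ~v4) — v8 is true.
  16. (v3 \/ v1 \/ ~v4) — v3 is true.
  17. (v5 \/ v1) — v5 is true.
  18. (v6 \/ v8 \/ v4) — v8 is true.
  19. (v7 \/ v5) — v5 is true.
  20. (~v6 \/ v3) — v3 is true.
  21. (v1 \/ v7 \/ v8) — v8 is true.
  22. (v4 \/ ~v3 \/ v5) — v5 is true.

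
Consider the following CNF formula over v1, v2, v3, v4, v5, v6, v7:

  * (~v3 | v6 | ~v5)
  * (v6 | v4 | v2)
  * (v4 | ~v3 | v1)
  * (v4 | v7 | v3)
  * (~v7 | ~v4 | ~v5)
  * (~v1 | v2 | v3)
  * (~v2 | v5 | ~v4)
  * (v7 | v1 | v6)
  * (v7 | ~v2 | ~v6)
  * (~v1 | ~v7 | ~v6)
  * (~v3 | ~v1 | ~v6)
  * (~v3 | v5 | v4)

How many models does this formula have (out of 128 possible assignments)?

19

Case analysis on v3 and v4:
  v3=T, v4=T: 6 of the 32 assignments to (v1,v2,v5,v6,v7) work.
  v3=T, v4=F: a clause becomes empty — 0.
  v3=F, v4=T: 5 of the 32 assignments to (v1,v2,v5,v6,v7) work.
  v3=F, v4=F: v5 free; 4 ways for (v1,v2,v6,v7) × 2^1 = 8.
Total: 6 + 0 + 5 + 8 = 19.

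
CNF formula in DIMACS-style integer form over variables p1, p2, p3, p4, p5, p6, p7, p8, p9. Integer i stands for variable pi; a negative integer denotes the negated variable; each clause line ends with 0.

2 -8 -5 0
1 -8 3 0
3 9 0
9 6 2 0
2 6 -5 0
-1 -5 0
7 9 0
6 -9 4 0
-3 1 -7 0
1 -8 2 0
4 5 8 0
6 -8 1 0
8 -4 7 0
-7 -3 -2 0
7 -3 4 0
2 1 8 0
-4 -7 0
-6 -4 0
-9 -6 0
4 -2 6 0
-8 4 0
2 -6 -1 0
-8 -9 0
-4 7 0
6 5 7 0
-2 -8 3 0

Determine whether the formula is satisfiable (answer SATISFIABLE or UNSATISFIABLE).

UNSATISFIABLE

p8 = True:
  propagation gives p4=True, p7=False; an empty clause results — contradiction.
p8 = False:
  p4 = True:
    propagation gives p7=True; an empty clause results — contradiction.
  p4 = False:
    propagation gives p5=True, p1=False, p2=True, p6=True; an empty clause results — contradiction.
Every branch closes, so no satisfying assignment exists.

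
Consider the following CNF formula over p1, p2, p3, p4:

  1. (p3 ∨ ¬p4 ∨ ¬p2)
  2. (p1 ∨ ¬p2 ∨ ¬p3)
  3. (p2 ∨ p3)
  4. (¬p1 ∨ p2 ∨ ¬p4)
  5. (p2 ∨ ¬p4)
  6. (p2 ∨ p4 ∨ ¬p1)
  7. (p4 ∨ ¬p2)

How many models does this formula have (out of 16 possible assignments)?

2

Satisfying assignments:
  p1=0 p2=0 p3=1 p4=0
  p1=1 p2=1 p3=1 p4=1
Count: 2.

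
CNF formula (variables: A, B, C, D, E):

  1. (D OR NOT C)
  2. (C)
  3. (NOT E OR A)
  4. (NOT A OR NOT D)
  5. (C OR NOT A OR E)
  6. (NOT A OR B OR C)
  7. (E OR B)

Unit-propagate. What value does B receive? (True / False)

Unit clause (C) sets C = True.
(D OR NOT C) with C = True leaves only D, so D = True.
From (NOT A OR NOT D) and D = True: A = False.
From (A OR NOT E) and A = False: E = False.
In (E OR B), E is now false; B must hold, so B = True.

True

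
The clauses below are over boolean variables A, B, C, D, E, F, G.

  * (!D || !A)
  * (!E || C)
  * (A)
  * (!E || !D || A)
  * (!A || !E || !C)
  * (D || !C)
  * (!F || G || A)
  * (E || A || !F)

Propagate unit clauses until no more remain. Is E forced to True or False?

False

(A) is a unit clause: A = True.
(!D || !A) with A = True leaves only !D, so D = False.
(D || !C) with D = False leaves only !C, so C = False.
(C || !E): since C = False, the clause reduces to (!E). E = False.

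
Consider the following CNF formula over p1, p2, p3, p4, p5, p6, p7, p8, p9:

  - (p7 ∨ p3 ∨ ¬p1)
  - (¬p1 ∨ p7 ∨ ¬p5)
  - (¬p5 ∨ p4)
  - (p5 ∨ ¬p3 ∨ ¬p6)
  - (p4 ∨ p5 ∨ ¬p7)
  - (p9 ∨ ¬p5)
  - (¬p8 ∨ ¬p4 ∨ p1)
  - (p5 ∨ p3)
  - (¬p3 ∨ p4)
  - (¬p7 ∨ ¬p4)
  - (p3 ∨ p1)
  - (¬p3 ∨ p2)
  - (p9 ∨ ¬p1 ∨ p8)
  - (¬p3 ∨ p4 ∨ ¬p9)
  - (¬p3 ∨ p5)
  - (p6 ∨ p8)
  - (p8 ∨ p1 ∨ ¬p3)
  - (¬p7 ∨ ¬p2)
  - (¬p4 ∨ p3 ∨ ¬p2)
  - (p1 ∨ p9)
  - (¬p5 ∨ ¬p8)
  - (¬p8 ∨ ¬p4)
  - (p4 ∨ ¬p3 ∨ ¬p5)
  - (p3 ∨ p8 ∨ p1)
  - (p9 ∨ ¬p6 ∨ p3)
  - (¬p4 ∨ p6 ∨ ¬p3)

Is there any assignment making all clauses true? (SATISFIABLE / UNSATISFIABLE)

UNSATISFIABLE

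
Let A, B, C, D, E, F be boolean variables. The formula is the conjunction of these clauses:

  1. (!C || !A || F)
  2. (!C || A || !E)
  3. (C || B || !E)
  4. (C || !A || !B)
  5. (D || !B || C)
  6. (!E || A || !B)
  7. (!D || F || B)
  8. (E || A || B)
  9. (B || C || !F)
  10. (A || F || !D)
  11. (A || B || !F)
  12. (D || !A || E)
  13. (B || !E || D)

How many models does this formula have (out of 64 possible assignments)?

Split on B, then A.
  B=T, A=T: remaining (C,D,E,F) ∈ {(T,F,T,T); (T,T,F,T); (T,T,T,T)} — 3.
  B=T, A=F: remaining (C,D,E,F) ∈ {(F,T,F,T); (T,F,F,F); (T,F,F,T); (T,T,F,T)} — 4.
  B=F, A=T: remaining (C,D,E,F) ∈ {(T,T,F,T); (T,T,T,T)} — 2.
  B=F, A=F: a clause becomes empty — 0.
Total: 3 + 4 + 2 + 0 = 9.

9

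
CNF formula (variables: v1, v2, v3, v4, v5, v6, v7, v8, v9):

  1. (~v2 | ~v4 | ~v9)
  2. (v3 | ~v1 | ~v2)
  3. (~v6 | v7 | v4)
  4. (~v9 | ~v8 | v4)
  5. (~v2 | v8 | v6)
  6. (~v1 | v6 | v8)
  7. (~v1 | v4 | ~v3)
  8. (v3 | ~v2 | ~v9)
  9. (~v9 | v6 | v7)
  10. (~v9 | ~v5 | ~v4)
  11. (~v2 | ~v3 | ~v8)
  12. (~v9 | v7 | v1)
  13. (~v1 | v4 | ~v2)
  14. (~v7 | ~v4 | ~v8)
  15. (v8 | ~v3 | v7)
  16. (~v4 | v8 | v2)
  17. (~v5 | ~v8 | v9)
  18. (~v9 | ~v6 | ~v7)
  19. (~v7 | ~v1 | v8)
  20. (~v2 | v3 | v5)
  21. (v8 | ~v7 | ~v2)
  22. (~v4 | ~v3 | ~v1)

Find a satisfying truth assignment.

Try v1 = False.
Branch on v2: take v2 = False.
Branch on v3: take v3 = True.
The remaining clauses are satisfied by v4 = True, v5 = False, v6 = False, v7 = False, v8 = True, v9 = False.
Check each clause:
  1. (~v2 | ~v4 | ~v9) — ~v2 is true.
  2. (v3 | ~v2 | ~v1) — v3 is true.
  3. (v7 | v4 | ~v6) — ~v6 is true.
  4. (v4 | ~v9 | ~v8) — v4 is true.
  5. (v8 | v6 | ~v2) — v8 is true.
  6. (~v1 | v6 | v8) — v8 is true.
  7. (v4 | ~v1 | ~v3) — v4 is true.
  8. (~v9 | ~v2 | v3) — v3 is true.
  9. (v6 | v7 | ~v9) — ~v9 is true.
  10. (~v4 | ~v5 | ~v9) — ~v5 is true.
  11. (~v2 | ~v3 | ~v8) — ~v2 is true.
  12. (v1 | v7 | ~v9) — ~v9 is true.
  13. (v4 | ~v1 | ~v2) — v4 is true.
  14. (~v7 | ~v4 | ~v8) — ~v7 is true.
  15. (~v3 | v8 | v7) — v8 is true.
  16. (v2 | ~v4 | v8) — v8 is true.
  17. (v9 | ~v8 | ~v5) — ~v5 is true.
  18. (~v6 | ~v7 | ~v9) — ~v7 is true.
  19. (~v1 | v8 | ~v7) — v8 is true.
  20. (v3 | v5 | ~v2) — v3 is true.
  21. (v8 | ~v7 | ~v2) — v8 is true.
  22. (~v4 | ~v1 | ~v3) — ~v1 is true.

v1=False, v2=False, v3=True, v4=True, v5=False, v6=False, v7=False, v8=True, v9=False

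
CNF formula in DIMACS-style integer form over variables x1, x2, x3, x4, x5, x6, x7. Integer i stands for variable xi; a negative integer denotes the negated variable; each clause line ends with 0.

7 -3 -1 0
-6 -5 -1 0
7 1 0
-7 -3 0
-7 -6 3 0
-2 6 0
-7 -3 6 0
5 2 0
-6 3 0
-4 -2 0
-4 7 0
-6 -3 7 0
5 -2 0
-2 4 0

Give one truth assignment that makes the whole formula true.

Branch on x1: take x1 = False.
  then x7 is forced to True.
  then x3 is forced to False.
  then x6 is forced to False.
  then x2 is forced to False.
  then x5 is forced to True.
x4 is now unconstrained; take x4 = False.
Every clause has at least one true literal under this assignment.

x1=F, x2=F, x3=F, x4=F, x5=T, x6=F, x7=T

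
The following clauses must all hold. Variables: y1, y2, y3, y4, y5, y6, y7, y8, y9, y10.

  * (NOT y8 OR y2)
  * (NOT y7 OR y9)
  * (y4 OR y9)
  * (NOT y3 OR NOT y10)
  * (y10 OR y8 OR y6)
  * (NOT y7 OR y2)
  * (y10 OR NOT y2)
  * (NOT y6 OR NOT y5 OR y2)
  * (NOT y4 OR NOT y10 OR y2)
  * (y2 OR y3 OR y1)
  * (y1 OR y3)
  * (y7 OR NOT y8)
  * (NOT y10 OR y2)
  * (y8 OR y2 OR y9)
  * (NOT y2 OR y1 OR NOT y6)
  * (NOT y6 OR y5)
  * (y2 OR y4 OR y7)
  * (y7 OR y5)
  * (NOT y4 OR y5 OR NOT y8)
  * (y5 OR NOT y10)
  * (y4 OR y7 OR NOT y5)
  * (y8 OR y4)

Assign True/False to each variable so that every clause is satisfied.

y1 occurs only positively in the remaining clauses — set y1 = True.
Try y2 = True.
  then y10 is forced to True.
  then y3 is forced to False.
  then y5 is forced to True.
Branch on y4: take y4 = True.
The remaining clauses are satisfied by y6 = True, y7 = False, y8 = False, y9 = False.

y1=T, y2=T, y3=F, y4=T, y5=T, y6=T, y7=F, y8=F, y9=F, y10=T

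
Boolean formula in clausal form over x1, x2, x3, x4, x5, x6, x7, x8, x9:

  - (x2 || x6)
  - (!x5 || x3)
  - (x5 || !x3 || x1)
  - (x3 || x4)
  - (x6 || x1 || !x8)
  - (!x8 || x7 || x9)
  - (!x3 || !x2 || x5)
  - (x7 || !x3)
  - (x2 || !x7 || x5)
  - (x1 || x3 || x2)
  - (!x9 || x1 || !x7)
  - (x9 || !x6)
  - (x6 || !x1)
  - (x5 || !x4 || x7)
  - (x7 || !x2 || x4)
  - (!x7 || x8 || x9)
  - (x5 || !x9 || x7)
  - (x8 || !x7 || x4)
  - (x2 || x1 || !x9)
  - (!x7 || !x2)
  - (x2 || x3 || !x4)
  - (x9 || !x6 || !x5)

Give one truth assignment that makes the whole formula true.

Set x1 = True and propagate.
  then x6 is forced to True.
  then x9 is forced to True.
Set x2 = False and propagate.
The remaining clauses are satisfied by x3 = True, x4 = True, x5 = True, x7 = True, x8 = False.
Every clause has at least one true literal under this assignment.
Check each clause:
  1. (x6 || x2) — x6 is true.
  2. (x3 || !x5) — x3 is true.
  3. (x1 || x5 || !x3) — x1 is true.
  4. (x3 || x4) — x3 is true.
  5. (x6 || !x8 || x1) — !x8 is true.
  6. (x7 || x9 || !x8) — !x8 is true.
  7. (!x3 || x5 || !x2) — x5 is true.
  8. (!x3 || x7) — x7 is true.
  9. (x2 || !x7 || x5) — x5 is true.
  10. (x2 || x3 || x1) — x1 is true.
  11. (x1 || !x7 || !x9) — x1 is true.
  12. (x9 || !x6) — x9 is true.
  13. (!x1 || x6) — x6 is true.
  14. (!x4 || x7 || x5) — x5 is true.
  15. (x4 || x7 || !x2) — x4 is true.
  16. (x9 || x8 || !x7) — x9 is true.
  17. (!x9 || x7 || x5) — x7 is true.
  18. (x8 || !x7 || x4) — x4 is true.
  19. (x2 || x1 || !x9) — x1 is true.
  20. (!x7 || !x2) — !x2 is true.
  21. (x3 || x2 || !x4) — x3 is true.
  22. (!x6 || x9 || !x5) — x9 is true.

x1=T, x2=F, x3=T, x4=T, x5=T, x6=T, x7=T, x8=F, x9=T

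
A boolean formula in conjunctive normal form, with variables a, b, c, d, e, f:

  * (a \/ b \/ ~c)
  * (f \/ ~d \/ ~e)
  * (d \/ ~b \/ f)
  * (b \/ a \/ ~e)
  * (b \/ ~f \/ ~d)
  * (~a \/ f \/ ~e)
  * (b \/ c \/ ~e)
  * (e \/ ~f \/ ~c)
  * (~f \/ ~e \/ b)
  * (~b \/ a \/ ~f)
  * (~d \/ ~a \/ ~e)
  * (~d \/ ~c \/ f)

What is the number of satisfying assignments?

13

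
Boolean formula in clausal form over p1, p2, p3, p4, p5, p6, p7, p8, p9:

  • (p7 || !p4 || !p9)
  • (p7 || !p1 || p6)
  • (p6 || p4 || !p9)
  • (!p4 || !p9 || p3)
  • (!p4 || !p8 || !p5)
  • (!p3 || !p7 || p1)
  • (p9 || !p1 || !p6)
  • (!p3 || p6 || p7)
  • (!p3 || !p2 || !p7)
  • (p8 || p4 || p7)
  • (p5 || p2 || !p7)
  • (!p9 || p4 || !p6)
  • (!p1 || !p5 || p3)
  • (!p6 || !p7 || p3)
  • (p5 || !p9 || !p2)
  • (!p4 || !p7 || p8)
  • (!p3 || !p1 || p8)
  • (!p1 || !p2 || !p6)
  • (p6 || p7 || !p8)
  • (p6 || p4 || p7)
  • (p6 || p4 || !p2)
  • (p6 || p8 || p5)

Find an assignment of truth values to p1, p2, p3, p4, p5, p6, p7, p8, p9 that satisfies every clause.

Set p1 = False and propagate.
Set p2 = True and propagate.
Set p3 = False and propagate.
The remaining clauses are satisfied by p4 = True, p5 = False, p6 = True, p7 = False, p8 = False, p9 = False.
Check each clause:
  1. (!p4 || !p9 || p7) — !p9 is true.
  2. (p6 || !p1 || p7) — !p1 is true.
  3. (!p9 || p4 || p6) — p4 is true.
  4. (!p9 || p3 || !p4) — !p9 is true.
  5. (!p8 || !p4 || !p5) — !p8 is true.
  6. (!p3 || p1 || !p7) — !p3 is true.
  7. (!p6 || p9 || !p1) — !p1 is true.
  8. (p6 || p7 || !p3) — !p3 is true.
  9. (!p7 || !p3 || !p2) — !p7 is true.
  10. (p4 || p7 || p8) — p4 is true.
  11. (!p7 || p2 || p5) — !p7 is true.
  12. (!p9 || !p6 || p4) — p4 is true.
  13. (p3 || !p1 || !p5) — !p5 is true.
  14. (!p6 || !p7 || p3) — !p7 is true.
  15. (p5 || !p2 || !p9) — !p9 is true.
  16. (!p7 || !p4 || p8) — !p7 is true.
  17. (p8 || !p3 || !p1) — !p3 is true.
  18. (!p1 || !p2 || !p6) — !p1 is true.
  19. (p7 || p6 || !p8) — !p8 is true.
  20. (p7 || p4 || p6) — p4 is true.
  21. (p4 || p6 || !p2) — p4 is true.
  22. (p6 || p8 || p5) — p6 is true.

p1=F, p2=T, p3=F, p4=T, p5=F, p6=T, p7=F, p8=F, p9=F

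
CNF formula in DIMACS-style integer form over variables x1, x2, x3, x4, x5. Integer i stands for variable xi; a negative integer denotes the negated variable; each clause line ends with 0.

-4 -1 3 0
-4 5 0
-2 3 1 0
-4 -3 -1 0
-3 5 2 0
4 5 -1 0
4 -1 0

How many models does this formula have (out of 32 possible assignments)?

Case analysis on x1 and x4:
  x1=1, x4=1: a clause becomes empty — 0.
  x1=1, x4=0: a clause becomes empty — 0.
  x1=0, x4=1: remaining (x2,x3,x5) ∈ {(0,0,1); (0,1,1); (1,1,1)} — 3.
  x1=0, x4=0: 5 of the 8 assignments to (x2,x3,x5) work.
Total: 0 + 0 + 3 + 5 = 8.

8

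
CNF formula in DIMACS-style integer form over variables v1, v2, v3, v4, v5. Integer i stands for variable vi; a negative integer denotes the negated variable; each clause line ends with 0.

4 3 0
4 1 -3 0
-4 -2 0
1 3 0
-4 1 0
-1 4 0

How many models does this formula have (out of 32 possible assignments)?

4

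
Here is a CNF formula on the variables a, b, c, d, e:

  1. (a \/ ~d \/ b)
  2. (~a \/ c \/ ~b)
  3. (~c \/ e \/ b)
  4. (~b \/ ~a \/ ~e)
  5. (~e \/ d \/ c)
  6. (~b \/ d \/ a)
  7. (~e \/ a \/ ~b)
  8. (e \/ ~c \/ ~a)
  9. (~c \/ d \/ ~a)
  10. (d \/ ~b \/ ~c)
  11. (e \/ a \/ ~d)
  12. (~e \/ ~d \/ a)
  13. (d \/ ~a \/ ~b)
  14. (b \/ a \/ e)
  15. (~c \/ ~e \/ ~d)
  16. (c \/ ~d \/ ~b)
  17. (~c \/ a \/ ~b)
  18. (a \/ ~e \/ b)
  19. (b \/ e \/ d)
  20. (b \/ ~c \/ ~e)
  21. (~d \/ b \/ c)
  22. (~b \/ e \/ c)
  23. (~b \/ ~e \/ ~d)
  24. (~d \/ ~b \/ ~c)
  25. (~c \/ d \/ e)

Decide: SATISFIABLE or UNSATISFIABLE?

b = True:
  d = True:
    propagation gives c=True; an empty clause results — contradiction.
  d = False:
    propagation gives a=True; an empty clause results — contradiction.
b = False:
  e = True:
    propagation gives a=True, c=False, d=True; an empty clause results — contradiction.
  e = False:
    propagation gives c=False, a=True, d=True; an empty clause results — contradiction.
Every branch closes, so no satisfying assignment exists.

UNSATISFIABLE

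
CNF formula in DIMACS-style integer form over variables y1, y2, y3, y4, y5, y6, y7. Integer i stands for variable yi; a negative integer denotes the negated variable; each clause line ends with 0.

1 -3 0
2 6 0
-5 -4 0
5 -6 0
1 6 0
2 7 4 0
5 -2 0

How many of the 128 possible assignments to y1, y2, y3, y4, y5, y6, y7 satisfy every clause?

13

Case analysis on y2 and y5:
  y2=T, y5=T: y7 free; 5 ways for (y1,y3,y4,y6) × 2^1 = 10.
  y2=T, y5=F: a clause becomes empty — 0.
  y2=F, y5=T: remaining (y1,y3,y4,y6,y7) ∈ {(F,F,F,T,T); (T,F,F,T,T); (T,T,F,T,T)} — 3.
  y2=F, y5=F: a clause becomes empty — 0.
Total: 10 + 0 + 3 + 0 = 13.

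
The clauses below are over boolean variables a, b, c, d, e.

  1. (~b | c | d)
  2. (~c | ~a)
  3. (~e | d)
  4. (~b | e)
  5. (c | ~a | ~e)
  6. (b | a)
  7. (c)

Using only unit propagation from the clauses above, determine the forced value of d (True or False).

(c) stands alone — c = True.
In (~c | ~a), ~c is now false; ~a must hold, so a = False.
(a | b): since a = False, the clause reduces to (b). b = True.
In (e | ~b), ~b is now false; e must hold, so e = True.
(~e | d) with e = True leaves only d, so d = True.

True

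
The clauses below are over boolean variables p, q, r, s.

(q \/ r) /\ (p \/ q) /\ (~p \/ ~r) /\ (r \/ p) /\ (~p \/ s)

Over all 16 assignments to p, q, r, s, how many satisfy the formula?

Satisfying assignments:
  p=0 q=1 r=1 s=0
  p=0 q=1 r=1 s=1
  p=1 q=1 r=0 s=1
That's 3 in total.

3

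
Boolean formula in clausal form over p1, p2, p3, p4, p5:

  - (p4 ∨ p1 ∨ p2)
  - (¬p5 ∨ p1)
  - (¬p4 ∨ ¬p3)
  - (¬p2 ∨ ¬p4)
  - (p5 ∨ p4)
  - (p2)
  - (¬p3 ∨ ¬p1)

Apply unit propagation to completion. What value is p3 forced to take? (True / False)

False

(p2) stands alone — p2 = True.
(¬p4 ∨ ¬p2): since p2 = True, the clause reduces to (¬p4). p4 = False.
(p4 ∨ p5): since p4 = False, the clause reduces to (p5). p5 = True.
(p1 ∨ ¬p5): since p5 = True, the clause reduces to (p1). p1 = True.
(¬p1 ∨ ¬p3): since p1 = True, the clause reduces to (¬p3). p3 = False.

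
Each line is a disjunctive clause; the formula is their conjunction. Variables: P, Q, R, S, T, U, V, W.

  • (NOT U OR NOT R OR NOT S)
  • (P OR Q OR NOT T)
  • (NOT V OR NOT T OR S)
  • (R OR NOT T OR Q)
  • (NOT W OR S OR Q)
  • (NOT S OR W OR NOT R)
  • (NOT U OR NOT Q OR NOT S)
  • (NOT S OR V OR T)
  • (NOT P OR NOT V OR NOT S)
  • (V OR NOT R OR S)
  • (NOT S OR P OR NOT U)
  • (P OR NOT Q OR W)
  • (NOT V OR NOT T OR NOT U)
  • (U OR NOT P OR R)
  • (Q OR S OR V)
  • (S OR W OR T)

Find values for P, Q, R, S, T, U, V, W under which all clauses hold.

P=F, Q=T, R=F, S=F, T=F, U=F, V=F, W=T

Branch on P: take P = False.
Branch on Q: take Q = True.
  then W is forced to True.
The remaining clauses are satisfied by R = False, S = False, T = False, U = False, V = False.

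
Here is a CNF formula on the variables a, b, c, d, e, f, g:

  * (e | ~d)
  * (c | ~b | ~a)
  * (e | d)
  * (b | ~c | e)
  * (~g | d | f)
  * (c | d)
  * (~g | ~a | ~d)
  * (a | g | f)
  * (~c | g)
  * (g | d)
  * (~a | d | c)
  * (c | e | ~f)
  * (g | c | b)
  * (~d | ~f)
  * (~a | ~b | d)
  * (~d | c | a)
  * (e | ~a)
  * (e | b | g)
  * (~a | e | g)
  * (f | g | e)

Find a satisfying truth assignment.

a=True, b=False, c=True, d=False, e=True, f=True, g=True

Pure literal: e appears only positively; assign e = True.
Try a = True.
Try b = False.
Branch on c: take c = True.
  then g is forced to True.
  then d is forced to False.
  then f is forced to True.
Every clause has at least one true literal under this assignment.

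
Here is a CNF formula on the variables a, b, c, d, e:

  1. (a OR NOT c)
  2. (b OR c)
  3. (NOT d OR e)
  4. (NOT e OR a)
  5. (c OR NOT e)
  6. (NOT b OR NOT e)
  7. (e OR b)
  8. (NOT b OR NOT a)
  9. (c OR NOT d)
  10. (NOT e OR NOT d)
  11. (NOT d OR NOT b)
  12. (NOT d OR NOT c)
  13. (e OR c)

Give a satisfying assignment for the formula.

a=1, b=0, c=1, d=0, e=1

d occurs only negated in the remaining clauses — set d = False.
Set a = True and propagate.
  then b is forced to False.
  then c is forced to True.
  then e is forced to True.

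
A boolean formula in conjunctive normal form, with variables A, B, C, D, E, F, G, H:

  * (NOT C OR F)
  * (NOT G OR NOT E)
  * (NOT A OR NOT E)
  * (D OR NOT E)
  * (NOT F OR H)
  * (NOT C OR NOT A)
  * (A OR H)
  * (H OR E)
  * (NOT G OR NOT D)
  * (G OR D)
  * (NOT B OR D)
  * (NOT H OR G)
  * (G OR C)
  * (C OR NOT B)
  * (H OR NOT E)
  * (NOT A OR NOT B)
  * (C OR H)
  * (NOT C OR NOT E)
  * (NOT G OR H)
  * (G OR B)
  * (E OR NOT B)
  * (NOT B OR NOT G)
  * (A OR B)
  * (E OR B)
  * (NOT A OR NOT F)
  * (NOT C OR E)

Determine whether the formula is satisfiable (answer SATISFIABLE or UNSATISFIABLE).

UNSATISFIABLE

E = True:
  propagation gives G=False, A=False, D=True, H=True; an empty clause results — contradiction.
E = False:
  propagation gives H=True, G=True, D=False, B=False; an empty clause results — contradiction.
Every branch closes, so no satisfying assignment exists.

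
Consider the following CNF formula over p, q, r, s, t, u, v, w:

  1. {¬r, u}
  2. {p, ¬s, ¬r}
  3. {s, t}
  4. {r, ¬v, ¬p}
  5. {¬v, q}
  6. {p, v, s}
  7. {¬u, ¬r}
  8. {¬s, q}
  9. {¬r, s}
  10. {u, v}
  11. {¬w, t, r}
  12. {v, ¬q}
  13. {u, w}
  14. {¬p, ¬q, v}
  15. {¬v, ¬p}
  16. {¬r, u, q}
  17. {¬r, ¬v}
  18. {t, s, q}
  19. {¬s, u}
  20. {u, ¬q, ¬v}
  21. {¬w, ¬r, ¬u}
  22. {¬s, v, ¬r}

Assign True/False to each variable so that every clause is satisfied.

Branch on p: take p = False.
For the remaining variables, q = True, r = False, s = True, t = False, u = True, v = True, w = False works.
Check each clause:
  1. {u, ¬r} — ¬r is true.
  2. {p, ¬r, ¬s} — ¬r is true.
  3. {s, t} — s is true.
  4. {¬p, ¬v, r} — ¬p is true.
  5. {¬v, q} — q is true.
  6. {s, v, p} — s is true.
  7. {¬u, ¬r} — ¬r is true.
  8. {q, ¬s} — q is true.
  9. {¬r, s} — s is true.
  10. {u, v} — u is true.
  11. {t, ¬w, r} — ¬w is true.
  12. {¬q, v} — v is true.
  13. {u, w} — u is true.
  14. {v, ¬q, ¬p} — ¬p is true.
  15. {¬v, ¬p} — ¬p is true.
  16. {q, ¬r, u} — q is true.
  17. {¬r, ¬v} — ¬r is true.
  18. {q, s, t} — q is true.
  19. {¬s, u} — u is true.
  20. {¬q, u, ¬v} — u is true.
  21. {¬w, ¬r, ¬u} — ¬w is true.
  22. {v, ¬r, ¬s} — ¬r is true.

p=False  q=True  r=False  s=True  t=False  u=True  v=True  w=False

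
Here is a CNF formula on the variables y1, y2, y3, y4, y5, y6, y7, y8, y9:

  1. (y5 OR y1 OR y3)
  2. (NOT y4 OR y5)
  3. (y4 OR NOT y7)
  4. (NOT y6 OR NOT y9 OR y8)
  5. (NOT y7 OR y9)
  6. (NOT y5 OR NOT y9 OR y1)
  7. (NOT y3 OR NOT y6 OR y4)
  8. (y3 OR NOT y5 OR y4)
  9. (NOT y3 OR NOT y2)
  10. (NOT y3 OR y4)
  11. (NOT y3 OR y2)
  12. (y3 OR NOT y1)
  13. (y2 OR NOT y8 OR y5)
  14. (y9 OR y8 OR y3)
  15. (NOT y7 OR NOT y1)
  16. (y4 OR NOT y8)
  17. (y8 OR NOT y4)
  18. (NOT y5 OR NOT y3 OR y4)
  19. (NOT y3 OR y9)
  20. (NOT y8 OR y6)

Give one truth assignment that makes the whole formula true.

Pure literal: y7 appears only negated; assign y7 = False.
Branch on y1: take y1 = False.
The remaining clauses are satisfied by y2 = False, y3 = False, y4 = True, y5 = True, y6 = True, y8 = True, y9 = False.

y1=F, y2=F, y3=F, y4=T, y5=T, y6=T, y7=F, y8=T, y9=F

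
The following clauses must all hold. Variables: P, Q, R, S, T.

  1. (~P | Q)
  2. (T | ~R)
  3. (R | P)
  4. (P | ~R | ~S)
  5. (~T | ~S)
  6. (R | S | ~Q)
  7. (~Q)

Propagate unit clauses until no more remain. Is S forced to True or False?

(~Q) is a unit clause: Q = False.
From (Q | ~P) and Q = False: P = False.
In (R | P), P is now false; R must hold, so R = True.
From (~R | T) and R = True: T = True.
(~S | ~R | P): since P = False, R = True, the clause reduces to (~S). S = False.

False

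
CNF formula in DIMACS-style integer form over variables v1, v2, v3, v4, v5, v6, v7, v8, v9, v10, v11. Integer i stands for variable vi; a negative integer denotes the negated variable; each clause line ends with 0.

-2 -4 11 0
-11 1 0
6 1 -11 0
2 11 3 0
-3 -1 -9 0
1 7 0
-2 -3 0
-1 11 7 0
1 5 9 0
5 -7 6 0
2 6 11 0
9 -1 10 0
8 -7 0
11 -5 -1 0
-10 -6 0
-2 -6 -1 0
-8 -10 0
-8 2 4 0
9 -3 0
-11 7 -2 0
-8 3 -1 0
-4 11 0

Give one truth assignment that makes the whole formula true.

v1 = 1  v2 = 0  v3 = 0  v4 = 0  v5 = 1  v6 = 1  v7 = 0  v8 = 0  v9 = 1  v10 = 0  v11 = 1

Set v1 = True and propagate.
For the remaining variables, v2 = False, v3 = False, v4 = False, v5 = True, v6 = True, v7 = False, v8 = False, v9 = True, v10 = False, v11 = True works.
Check each clause:
  1. (~v4 | ~v2 | v11) — v11 is true.
  2. (~v11 | v1) — v1 is true.
  3. (v6 | ~v11 | v1) — v1 is true.
  4. (v11 | v2 | v3) — v11 is true.
  5. (~v3 | ~v1 | ~v9) — ~v3 is true.
  6. (v7 | v1) — v1 is true.
  7. (~v2 | ~v3) — ~v3 is true.
  8. (~v1 | v7 | v11) — v11 is true.
  9. (v1 | v5 | v9) — v1 is true.
  10. (v5 | v6 | ~v7) — ~v7 is true.
  11. (v11 | v6 | v2) — v11 is true.
  12. (v10 | ~v1 | v9) — v9 is true.
  13. (~v7 | v8) — ~v7 is true.
  14. (~v5 | ~v1 | v11) — v11 is true.
  15. (~v6 | ~v10) — ~v10 is true.
  16. (~v2 | ~v6 | ~v1) — ~v2 is true.
  17. (~v10 | ~v8) — ~v8 is true.
  18. (v2 | ~v8 | v4) — ~v8 is true.
  19. (v9 | ~v3) — v9 is true.
  20. (~v11 | ~v2 | v7) — ~v2 is true.
  21. (v3 | ~v8 | ~v1) — ~v8 is true.
  22. (~v4 | v11) — v11 is true.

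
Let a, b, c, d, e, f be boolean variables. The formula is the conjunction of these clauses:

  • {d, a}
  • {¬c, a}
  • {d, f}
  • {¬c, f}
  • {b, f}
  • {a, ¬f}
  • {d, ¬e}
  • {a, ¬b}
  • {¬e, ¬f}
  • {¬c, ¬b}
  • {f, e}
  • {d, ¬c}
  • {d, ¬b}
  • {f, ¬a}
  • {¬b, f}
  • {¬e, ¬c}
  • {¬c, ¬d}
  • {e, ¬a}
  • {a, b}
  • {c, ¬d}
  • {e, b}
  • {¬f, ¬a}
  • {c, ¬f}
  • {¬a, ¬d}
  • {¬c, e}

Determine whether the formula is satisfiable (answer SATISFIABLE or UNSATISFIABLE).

UNSATISFIABLE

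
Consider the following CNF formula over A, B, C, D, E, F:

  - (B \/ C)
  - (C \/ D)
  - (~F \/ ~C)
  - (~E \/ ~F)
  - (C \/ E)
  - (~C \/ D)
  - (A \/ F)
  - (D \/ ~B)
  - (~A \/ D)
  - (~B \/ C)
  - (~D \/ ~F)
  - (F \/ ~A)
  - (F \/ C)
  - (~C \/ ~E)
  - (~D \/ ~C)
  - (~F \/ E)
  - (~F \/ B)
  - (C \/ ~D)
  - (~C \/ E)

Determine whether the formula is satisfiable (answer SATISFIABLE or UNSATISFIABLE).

UNSATISFIABLE

C = True:
  propagation gives F=False, D=True; an empty clause results — contradiction.
C = False:
  propagation gives B=True; an empty clause results — contradiction.
Every branch closes, so no satisfying assignment exists.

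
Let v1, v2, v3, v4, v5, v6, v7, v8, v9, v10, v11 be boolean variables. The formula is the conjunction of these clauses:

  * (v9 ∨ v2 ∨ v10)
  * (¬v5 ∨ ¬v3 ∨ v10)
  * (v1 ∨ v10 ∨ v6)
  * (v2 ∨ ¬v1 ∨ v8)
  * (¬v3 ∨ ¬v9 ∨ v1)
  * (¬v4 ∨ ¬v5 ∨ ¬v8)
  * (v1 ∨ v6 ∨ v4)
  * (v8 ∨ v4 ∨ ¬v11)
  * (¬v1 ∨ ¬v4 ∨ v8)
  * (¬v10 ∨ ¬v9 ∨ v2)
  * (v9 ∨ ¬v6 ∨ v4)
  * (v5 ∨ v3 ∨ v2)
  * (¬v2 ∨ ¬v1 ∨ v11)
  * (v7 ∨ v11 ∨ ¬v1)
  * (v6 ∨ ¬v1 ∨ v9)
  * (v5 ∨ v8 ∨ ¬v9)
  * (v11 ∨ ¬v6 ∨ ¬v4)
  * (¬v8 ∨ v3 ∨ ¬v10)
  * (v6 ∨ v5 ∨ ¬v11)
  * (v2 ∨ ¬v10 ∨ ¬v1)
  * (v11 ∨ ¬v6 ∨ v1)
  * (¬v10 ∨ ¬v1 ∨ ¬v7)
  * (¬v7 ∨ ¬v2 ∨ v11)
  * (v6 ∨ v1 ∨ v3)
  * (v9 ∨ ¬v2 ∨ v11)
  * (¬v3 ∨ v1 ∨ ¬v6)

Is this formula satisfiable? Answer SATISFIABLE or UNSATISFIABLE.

SATISFIABLE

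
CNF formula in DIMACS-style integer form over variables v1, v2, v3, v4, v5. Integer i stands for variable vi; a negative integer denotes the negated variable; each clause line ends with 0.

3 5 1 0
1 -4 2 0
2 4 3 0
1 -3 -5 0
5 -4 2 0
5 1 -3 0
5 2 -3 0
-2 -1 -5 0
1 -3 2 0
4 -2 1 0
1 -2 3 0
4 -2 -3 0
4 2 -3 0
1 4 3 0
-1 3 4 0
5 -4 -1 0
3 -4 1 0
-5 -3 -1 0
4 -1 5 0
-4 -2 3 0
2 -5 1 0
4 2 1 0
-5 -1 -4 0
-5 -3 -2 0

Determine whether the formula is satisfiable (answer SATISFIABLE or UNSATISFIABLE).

v1 = True:
  v4 = True:
    propagation gives v5=True; an empty clause results — contradiction.
  v4 = False:
    propagation gives v3=True, v2=False; an empty clause results — contradiction.
v1 = False:
  v2 = True:
    propagation gives v4=True, v3=True, v5=False; an empty clause results — contradiction.
  v2 = False:
    propagation gives v4=False; an empty clause results — contradiction.
Every branch closes, so no satisfying assignment exists.

UNSATISFIABLE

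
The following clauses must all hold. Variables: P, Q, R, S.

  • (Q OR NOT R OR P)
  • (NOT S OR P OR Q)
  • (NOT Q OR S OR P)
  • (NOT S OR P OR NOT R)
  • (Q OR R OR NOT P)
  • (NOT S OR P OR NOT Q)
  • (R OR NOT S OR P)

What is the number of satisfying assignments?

7

The models are:
  P=F Q=F R=F S=F
  P=T Q=F R=T S=F
  P=T Q=F R=T S=T
  P=T Q=T R=F S=F
  P=T Q=T R=F S=T
  P=T Q=T R=T S=F
  P=T Q=T R=T S=T
Count: 7.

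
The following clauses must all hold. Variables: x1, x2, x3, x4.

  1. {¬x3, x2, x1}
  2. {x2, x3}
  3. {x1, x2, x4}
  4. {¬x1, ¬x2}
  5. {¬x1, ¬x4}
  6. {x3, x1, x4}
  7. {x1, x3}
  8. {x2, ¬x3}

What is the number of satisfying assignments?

The models are:
  x1=F x2=T x3=T x4=F
  x1=F x2=T x3=T x4=T
Count: 2.

2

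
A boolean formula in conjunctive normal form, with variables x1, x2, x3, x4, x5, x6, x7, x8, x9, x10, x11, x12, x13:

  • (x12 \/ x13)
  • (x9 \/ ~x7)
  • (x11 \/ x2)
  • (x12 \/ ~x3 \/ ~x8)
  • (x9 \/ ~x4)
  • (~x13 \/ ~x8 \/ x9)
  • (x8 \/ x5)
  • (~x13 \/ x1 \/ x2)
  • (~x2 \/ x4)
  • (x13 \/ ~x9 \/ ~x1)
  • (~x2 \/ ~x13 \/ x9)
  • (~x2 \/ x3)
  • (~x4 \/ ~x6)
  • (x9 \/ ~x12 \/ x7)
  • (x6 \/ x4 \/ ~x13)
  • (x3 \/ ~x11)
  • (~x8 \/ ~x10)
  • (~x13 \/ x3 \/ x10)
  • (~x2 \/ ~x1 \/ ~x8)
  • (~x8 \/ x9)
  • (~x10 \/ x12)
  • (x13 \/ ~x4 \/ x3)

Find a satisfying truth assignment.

x1=F, x2=F, x3=T, x4=F, x5=F, x6=F, x7=T, x8=T, x9=T, x10=F, x11=T, x12=T, x13=F

Branch on x1: take x1 = False.
The remaining clauses are satisfied by x2 = False, x3 = True, x4 = False, x5 = False, x6 = False, x7 = True, x8 = True, x9 = True, x10 = False, x11 = True, x12 = True, x13 = False.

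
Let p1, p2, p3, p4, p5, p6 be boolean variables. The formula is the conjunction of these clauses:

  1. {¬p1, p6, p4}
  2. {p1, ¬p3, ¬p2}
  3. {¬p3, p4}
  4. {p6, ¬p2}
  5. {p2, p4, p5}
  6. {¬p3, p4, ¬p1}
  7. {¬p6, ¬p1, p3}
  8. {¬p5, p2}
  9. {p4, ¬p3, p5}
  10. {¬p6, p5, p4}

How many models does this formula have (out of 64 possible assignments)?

12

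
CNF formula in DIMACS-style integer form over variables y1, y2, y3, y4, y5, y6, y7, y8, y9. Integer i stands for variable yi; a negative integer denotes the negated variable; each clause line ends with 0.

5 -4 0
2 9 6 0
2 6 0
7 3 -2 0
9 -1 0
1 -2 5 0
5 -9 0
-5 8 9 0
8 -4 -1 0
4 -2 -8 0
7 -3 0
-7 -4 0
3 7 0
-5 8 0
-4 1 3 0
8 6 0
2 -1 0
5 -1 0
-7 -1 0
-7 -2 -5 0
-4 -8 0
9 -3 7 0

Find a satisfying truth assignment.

y1 = False, y2 = False, y3 = False, y4 = False, y5 = False, y6 = True, y7 = True, y8 = True, y9 = False

y6 occurs only positively in the remaining clauses — set y6 = True.
Try y1 = False.
Branch on y2: take y2 = False.
The remaining clauses are satisfied by y3 = False, y4 = False, y5 = False, y7 = True, y8 = True, y9 = False.
Check each clause:
  1. (~y4 | y5) — ~y4 is true.
  2. (y9 | y2 | y6) — y6 is true.
  3. (y2 | y6) — y6 is true.
  4. (~y2 | y3 | y7) — ~y2 is true.
  5. (~y1 | y9) — ~y1 is true.
  6. (y5 | y1 | ~y2) — ~y2 is true.
  7. (y5 | ~y9) — ~y9 is true.
  8. (y9 | ~y5 | y8) — y8 is true.
  9. (y8 | ~y1 | ~y4) — y8 is true.
  10. (~y2 | y4 | ~y8) — ~y2 is true.
  11. (~y3 | y7) — ~y3 is true.
  12. (~y4 | ~y7) — ~y4 is true.
  13. (y7 | y3) — y7 is true.
  14. (~y5 | y8) — y8 is true.
  15. (~y4 | y3 | y1) — ~y4 is true.
  16. (y8 | y6) — y8 is true.
  17. (y2 | ~y1) — ~y1 is true.
  18. (~y1 | y5) — ~y1 is true.
  19. (~y1 | ~y7) — ~y1 is true.
  20. (~y2 | ~y5 | ~y7) — ~y5 is true.
  21. (~y4 | ~y8) — ~y4 is true.
  22. (~y3 | y7 | y9) — ~y3 is true.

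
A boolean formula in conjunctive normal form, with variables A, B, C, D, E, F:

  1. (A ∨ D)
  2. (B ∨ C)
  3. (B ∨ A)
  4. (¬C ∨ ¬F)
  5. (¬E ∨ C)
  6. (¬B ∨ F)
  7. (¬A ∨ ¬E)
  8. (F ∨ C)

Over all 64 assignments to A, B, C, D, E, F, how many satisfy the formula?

5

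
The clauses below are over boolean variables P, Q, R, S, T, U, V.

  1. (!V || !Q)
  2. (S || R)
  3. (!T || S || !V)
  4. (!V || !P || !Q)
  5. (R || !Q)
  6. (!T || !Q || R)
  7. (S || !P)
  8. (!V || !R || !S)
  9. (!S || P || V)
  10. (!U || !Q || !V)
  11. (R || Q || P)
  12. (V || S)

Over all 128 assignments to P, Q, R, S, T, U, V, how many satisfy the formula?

Split on V, then Q.
  V=1, Q=1: a clause becomes empty — 0.
  V=1, Q=0: U free; 3 ways for (P,R,S,T) × 2^1 = 6.
  V=0, Q=1: remaining (P,R,S,T,U) ∈ {(1,1,1,0,0); (1,1,1,0,1); (1,1,1,1,0); (1,1,1,1,1)} — 4.
  V=0, Q=0: forces P=1; S=1; R, T, U free → 2^3 = 8.
Total: 0 + 6 + 4 + 8 = 18.

18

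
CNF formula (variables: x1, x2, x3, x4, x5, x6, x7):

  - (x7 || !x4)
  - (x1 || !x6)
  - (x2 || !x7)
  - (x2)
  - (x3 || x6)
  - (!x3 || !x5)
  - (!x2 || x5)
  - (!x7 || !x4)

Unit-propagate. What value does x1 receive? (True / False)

(x2) stands alone — x2 = True.
(x5 || !x2): since x2 = True, the clause reduces to (x5). x5 = True.
In (!x3 || !x5), !x5 is now false; !x3 must hold, so x3 = False.
In (x3 || x6), x3 is now false; x6 must hold, so x6 = True.
(!x6 || x1): since x6 = True, the clause reduces to (x1). x1 = True.

True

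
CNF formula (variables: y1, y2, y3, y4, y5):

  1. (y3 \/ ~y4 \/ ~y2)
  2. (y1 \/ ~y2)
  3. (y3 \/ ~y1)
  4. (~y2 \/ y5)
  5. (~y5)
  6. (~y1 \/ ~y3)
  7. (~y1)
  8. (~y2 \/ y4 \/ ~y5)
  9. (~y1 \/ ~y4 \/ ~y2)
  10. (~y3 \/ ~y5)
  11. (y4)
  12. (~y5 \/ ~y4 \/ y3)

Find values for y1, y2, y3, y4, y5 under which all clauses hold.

y1=False, y2=False, y3=False, y4=True, y5=False

The clause (~y5) is unit: y5 must be False.
The clause (~y2) is unit: y2 must be False.
Unit propagation: (~y1) forces y1 = False.
The clause (y4) is unit: y4 must be True.
y3 is now unconstrained; take y3 = False.
Every clause has at least one true literal under this assignment.
Check each clause:
  1. (y3 \/ ~y4 \/ ~y2) — ~y2 is true.
  2. (~y2 \/ y1) — ~y2 is true.
  3. (~y1 \/ y3) — ~y1 is true.
  4. (~y2 \/ y5) — ~y2 is true.
  5. (~y5) — ~y5 is true.
  6. (~y3 \/ ~y1) — ~y3 is true.
  7. (~y1) — ~y1 is true.
  8. (~y2 \/ ~y5 \/ y4) — ~y5 is true.
  9. (~y4 \/ ~y2 \/ ~y1) — ~y1 is true.
  10. (~y3 \/ ~y5) — ~y5 is true.
  11. (y4) — y4 is true.
  12. (~y5 \/ ~y4 \/ y3) — ~y5 is true.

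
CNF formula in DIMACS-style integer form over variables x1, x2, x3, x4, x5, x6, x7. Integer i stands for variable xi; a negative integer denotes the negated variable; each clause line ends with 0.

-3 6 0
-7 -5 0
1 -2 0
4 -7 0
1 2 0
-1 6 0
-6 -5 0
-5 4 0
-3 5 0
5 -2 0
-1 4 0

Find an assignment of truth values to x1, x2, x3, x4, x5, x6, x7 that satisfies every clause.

x1=True, x2=False, x3=False, x4=True, x5=False, x6=True, x7=True

x3 occurs only negated in the remaining clauses — set x3 = False.
Pure literal: x4 appears only positively; assign x4 = True.
Try x1 = True.
  then x6 is forced to True.
  then x5 is forced to False.
  then x2 is forced to False.
x7 is now unconstrained; take x7 = True.
Every clause has at least one true literal under this assignment.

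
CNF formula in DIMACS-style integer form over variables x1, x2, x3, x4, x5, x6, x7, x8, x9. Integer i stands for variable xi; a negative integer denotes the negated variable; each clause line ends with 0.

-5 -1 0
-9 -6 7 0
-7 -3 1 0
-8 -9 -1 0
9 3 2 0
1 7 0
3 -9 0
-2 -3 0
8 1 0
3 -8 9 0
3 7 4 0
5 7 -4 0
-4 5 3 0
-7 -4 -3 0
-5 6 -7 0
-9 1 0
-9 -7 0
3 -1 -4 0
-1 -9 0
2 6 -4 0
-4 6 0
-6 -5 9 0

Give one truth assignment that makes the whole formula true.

Branch on x1: take x1 = True.
  then x5 is forced to False.
  then x9 is forced to False.
Set x2 = False and propagate.
  then x3 is forced to True.
The remaining clauses are satisfied by x4 = False, x6 = False, x7 = False, x8 = True.

x1 = T, x2 = F, x3 = T, x4 = F, x5 = F, x6 = F, x7 = F, x8 = T, x9 = F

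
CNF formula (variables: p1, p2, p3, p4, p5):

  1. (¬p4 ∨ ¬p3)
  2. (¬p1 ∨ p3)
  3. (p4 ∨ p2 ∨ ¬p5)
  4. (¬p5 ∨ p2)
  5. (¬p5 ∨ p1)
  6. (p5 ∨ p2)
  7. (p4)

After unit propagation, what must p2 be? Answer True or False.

True

Unit clause (p4) sets p4 = True.
(¬p3 ∨ ¬p4) with p4 = True leaves only ¬p3, so p3 = False.
(p3 ∨ ¬p1): since p3 = False, the clause reduces to (¬p1). p1 = False.
(p1 ∨ ¬p5): since p1 = False, the clause reduces to (¬p5). p5 = False.
From (p5 ∨ p2) and p5 = False: p2 = True.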